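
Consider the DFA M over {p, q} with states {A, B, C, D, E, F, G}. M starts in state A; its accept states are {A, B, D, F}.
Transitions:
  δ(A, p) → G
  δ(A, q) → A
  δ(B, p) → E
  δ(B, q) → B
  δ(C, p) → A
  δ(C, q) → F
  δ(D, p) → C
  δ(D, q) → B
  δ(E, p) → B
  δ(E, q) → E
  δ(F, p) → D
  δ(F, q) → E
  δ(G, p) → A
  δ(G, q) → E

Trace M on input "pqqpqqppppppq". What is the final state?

A --p--> G
G --q--> E
E --q--> E
E --p--> B
B --q--> B
B --q--> B
B --p--> E
E --p--> B
B --p--> E
E --p--> B
B --p--> E
E --p--> B
B --q--> B

B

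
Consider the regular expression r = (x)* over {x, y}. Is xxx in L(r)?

yes

Split into 3 pieces x · x · x; each matches x.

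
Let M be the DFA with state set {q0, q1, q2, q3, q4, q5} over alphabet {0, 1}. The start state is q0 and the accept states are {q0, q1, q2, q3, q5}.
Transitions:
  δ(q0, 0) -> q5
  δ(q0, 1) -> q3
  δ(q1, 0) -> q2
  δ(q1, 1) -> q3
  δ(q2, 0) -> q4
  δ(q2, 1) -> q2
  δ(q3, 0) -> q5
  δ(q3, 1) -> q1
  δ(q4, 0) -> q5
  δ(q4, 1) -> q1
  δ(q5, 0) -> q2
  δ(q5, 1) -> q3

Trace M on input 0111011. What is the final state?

q1

q0 --0--> q5
q5 --1--> q3
q3 --1--> q1
q1 --1--> q3
q3 --0--> q5
q5 --1--> q3
q3 --1--> q1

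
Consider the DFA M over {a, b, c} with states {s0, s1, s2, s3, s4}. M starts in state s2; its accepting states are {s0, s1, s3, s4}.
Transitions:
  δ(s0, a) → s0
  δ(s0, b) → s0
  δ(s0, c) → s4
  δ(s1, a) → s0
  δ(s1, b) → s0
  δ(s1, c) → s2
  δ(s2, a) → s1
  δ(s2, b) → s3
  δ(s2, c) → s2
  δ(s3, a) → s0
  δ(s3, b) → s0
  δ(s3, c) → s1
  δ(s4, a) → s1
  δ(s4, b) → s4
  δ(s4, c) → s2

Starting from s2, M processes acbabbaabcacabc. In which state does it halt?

s2 --a--> s1
s1 --c--> s2
s2 --b--> s3
s3 --a--> s0
s0 --b--> s0
s0 --b--> s0
s0 --a--> s0
s0 --a--> s0
s0 --b--> s0
s0 --c--> s4
s4 --a--> s1
s1 --c--> s2
s2 --a--> s1
s1 --b--> s0
s0 --c--> s4

s4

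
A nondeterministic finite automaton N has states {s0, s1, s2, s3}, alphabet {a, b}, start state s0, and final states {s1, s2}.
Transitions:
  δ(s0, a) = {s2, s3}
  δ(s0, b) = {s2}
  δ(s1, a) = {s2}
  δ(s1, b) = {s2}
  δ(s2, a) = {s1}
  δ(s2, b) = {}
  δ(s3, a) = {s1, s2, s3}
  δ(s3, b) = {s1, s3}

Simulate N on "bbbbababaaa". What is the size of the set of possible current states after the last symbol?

0

Start: {s0}
read b: {s2}
read b: {}
The reachable set is empty and stays empty for the remaining 9 symbols.
Final reachable set {} has 0 states.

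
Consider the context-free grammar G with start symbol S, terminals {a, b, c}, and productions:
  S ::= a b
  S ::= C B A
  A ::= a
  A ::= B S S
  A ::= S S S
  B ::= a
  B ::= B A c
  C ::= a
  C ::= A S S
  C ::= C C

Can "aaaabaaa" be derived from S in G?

S ⇒ CBA ⇒ aBA ⇒ aaA ⇒ aaBSS ⇒ aaaSS ⇒ aaaabS ⇒ aaaabCBA ⇒ aaaabaBA ⇒ aaaabaaA ⇒ aaaabaaa

yes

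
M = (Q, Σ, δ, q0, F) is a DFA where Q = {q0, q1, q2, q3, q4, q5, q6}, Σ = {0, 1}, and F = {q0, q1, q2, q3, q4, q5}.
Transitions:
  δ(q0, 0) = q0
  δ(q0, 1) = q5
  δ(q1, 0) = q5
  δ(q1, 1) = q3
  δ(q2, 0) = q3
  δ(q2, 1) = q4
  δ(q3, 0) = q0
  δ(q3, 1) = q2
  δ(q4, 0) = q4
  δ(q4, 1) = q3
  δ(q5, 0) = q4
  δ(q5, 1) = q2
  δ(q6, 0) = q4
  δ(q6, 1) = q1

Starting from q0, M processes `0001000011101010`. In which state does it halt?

q0 --0--> q0
q0 --0--> q0
q0 --0--> q0
q0 --1--> q5
q5 --0--> q4
q4 --0--> q4
q4 --0--> q4
q4 --0--> q4
q4 --1--> q3
q3 --1--> q2
q2 --1--> q4
q4 --0--> q4
q4 --1--> q3
q3 --0--> q0
q0 --1--> q5
q5 --0--> q4

q4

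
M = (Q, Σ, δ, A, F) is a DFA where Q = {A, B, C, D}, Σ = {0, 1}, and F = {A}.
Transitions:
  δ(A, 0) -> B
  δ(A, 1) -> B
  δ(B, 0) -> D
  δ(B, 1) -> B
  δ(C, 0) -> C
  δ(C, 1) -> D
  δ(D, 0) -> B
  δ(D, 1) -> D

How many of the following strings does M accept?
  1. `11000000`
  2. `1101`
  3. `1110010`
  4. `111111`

0

`11000000`: rejected
`1101`: rejected
`1110010`: rejected
`111111`: rejected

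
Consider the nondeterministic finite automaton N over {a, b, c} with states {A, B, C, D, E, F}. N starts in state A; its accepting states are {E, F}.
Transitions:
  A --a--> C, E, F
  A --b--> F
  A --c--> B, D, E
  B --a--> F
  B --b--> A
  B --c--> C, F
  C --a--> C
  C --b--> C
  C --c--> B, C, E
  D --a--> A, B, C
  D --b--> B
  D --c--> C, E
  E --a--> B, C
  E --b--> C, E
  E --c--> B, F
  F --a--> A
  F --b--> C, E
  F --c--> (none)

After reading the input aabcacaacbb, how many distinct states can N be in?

Start: {A}
read a: {C, E, F}
read a: {A, B, C}
read b: {A, C, F}
read c: {B, C, D, E}
read a: {A, B, C, F}
read c: {B, C, D, E, F}
read a: {A, B, C, F}
read a: {A, C, E, F}
read c: {B, C, D, E, F}
read b: {A, B, C, E}
read b: {A, C, E, F}
Final reachable set {A, C, E, F} has 4 states.

4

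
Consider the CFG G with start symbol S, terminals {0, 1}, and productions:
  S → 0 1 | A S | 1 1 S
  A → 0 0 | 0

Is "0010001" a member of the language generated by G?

no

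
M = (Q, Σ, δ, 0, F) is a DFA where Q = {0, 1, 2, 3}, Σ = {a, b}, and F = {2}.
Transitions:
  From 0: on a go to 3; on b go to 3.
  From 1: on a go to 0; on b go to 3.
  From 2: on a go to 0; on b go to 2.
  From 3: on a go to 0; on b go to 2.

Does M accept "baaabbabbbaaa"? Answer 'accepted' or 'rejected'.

0 --b--> 3
3 --a--> 0
0 --a--> 3
3 --a--> 0
0 --b--> 3
3 --b--> 2
2 --a--> 0
0 --b--> 3
3 --b--> 2
2 --b--> 2
2 --a--> 0
0 --a--> 3
3 --a--> 0
End in state 0, which is not an accepting state.

rejected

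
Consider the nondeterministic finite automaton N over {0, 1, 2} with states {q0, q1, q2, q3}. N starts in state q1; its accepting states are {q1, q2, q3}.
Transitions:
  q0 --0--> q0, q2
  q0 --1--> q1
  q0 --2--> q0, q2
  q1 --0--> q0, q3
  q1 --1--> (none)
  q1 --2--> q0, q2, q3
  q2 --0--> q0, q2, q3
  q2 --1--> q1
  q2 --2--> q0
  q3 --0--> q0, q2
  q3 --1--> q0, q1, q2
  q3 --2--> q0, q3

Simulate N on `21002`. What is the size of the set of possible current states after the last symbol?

3

Start: {q1}
read 2: {q0, q2, q3}
read 1: {q0, q1, q2}
read 0: {q0, q2, q3}
read 0: {q0, q2, q3}
read 2: {q0, q2, q3}
Final reachable set {q0, q2, q3} has 3 states.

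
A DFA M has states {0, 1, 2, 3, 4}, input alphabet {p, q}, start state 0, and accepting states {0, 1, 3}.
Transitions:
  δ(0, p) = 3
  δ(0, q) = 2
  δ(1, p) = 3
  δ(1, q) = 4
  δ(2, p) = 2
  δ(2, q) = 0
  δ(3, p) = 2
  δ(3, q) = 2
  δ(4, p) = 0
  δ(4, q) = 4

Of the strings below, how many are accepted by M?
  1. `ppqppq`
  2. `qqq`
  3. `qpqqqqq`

`ppqppq`: accepted
`qqq`: rejected
`qpqqqqq`: accepted

2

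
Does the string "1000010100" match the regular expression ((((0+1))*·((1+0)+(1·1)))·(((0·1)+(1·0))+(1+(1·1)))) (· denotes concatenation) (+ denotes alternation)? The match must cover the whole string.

No split of 1000010100 into u·v has (((0+1))*·((1+0)+(1·1))) matching u and (((0·1)+(1·0))+(1+(1·1))) matching v.

no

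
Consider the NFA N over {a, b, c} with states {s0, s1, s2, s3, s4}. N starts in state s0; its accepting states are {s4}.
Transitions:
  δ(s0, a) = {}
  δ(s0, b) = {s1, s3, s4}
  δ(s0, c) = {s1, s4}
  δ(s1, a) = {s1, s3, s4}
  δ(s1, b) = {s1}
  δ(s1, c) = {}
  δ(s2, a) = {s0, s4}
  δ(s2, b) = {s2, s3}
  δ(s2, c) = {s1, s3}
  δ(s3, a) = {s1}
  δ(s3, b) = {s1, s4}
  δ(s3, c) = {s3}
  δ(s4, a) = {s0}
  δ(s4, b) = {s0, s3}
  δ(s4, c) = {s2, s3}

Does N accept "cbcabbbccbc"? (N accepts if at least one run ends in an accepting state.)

Start: {s0}
read c: {s1, s4}
read b: {s0, s1, s3}
read c: {s1, s3, s4}
read a: {s0, s1, s3, s4}
read b: {s0, s1, s3, s4}
read b: {s0, s1, s3, s4}
read b: {s0, s1, s3, s4}
read c: {s1, s2, s3, s4}
read c: {s1, s2, s3}
read b: {s1, s2, s3, s4}
read c: {s1, s2, s3}
Reachable ∩ accepting = {} — empty.

rejected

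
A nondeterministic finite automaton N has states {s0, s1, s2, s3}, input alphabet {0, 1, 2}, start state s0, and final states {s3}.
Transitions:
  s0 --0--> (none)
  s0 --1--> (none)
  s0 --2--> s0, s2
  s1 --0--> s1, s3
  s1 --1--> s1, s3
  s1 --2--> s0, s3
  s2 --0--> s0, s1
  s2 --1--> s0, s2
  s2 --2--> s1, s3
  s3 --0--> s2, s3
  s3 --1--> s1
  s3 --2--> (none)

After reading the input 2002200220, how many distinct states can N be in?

Start: {s0}
read 2: {s0, s2}
read 0: {s0, s1}
read 0: {s1, s3}
read 2: {s0, s3}
read 2: {s0, s2}
read 0: {s0, s1}
read 0: {s1, s3}
read 2: {s0, s3}
read 2: {s0, s2}
read 0: {s0, s1}
Final reachable set {s0, s1} has 2 states.

2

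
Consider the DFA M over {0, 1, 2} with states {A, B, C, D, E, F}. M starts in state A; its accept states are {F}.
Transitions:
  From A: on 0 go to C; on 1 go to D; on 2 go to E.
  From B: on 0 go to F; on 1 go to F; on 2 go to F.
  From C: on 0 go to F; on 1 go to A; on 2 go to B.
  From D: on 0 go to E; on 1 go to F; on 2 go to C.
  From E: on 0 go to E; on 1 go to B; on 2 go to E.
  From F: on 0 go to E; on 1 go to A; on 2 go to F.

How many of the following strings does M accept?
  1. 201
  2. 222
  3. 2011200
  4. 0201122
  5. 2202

0

201: rejected
222: rejected
2011200: rejected
0201122: rejected
2202: rejected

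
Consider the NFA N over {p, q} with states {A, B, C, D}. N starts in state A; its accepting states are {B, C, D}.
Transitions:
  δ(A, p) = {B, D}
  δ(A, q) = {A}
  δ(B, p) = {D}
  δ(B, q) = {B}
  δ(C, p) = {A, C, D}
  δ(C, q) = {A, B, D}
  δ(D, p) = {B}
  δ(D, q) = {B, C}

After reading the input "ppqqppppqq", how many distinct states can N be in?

3

Start: {A}
read p: {B, D}
read p: {B, D}
read q: {B, C}
read q: {A, B, D}
read p: {B, D}
read p: {B, D}
read p: {B, D}
read p: {B, D}
read q: {B, C}
read q: {A, B, D}
Final reachable set {A, B, D} has 3 states.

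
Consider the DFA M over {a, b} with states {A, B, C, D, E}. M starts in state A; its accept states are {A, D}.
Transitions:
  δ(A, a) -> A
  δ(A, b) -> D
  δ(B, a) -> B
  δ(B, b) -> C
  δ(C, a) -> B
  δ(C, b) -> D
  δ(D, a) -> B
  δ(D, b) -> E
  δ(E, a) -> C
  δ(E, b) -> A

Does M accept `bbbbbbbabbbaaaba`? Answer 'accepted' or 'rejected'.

rejected

A --b--> D
D --b--> E
E --b--> A
A --b--> D
D --b--> E
E --b--> A
A --b--> D
D --a--> B
B --b--> C
C --b--> D
D --b--> E
E --a--> C
C --a--> B
B --a--> B
B --b--> C
C --a--> B
End in state B, which is not an accepting state.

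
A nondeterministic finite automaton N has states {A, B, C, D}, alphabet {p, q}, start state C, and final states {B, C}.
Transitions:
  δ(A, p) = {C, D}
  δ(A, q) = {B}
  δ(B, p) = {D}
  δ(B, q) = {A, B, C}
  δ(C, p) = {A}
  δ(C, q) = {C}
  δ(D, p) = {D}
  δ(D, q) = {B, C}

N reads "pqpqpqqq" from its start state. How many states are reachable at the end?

3

Start: {C}
read p: {A}
read q: {B}
read p: {D}
read q: {B, C}
read p: {A, D}
read q: {B, C}
read q: {A, B, C}
read q: {A, B, C}
Final reachable set {A, B, C} has 3 states.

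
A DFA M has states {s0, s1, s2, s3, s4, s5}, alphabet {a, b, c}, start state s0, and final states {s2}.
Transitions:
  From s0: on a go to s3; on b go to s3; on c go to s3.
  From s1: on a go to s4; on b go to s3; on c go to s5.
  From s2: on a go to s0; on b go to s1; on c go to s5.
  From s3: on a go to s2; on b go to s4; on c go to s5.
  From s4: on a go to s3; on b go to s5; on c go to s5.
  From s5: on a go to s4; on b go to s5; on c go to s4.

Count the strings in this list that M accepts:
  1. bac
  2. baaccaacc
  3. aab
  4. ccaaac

bac: rejected
baaccaacc: rejected
aab: rejected
ccaaac: rejected

0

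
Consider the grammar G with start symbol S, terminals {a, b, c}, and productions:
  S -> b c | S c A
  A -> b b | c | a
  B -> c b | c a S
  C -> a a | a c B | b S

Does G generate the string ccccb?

no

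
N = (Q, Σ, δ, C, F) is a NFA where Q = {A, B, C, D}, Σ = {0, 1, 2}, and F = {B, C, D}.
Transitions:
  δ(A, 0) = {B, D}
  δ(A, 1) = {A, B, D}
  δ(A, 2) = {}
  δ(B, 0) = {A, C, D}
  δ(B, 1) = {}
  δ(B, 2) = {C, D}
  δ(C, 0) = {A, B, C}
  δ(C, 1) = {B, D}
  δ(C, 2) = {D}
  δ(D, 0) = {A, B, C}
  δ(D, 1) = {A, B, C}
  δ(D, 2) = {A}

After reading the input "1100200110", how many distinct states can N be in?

Start: {C}
read 1: {B, D}
read 1: {A, B, C}
read 0: {A, B, C, D}
read 0: {A, B, C, D}
read 2: {A, C, D}
read 0: {A, B, C, D}
read 0: {A, B, C, D}
read 1: {A, B, C, D}
read 1: {A, B, C, D}
read 0: {A, B, C, D}
Final reachable set {A, B, C, D} has 4 states.

4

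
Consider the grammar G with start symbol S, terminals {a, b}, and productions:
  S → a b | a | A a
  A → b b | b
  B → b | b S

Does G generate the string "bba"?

yes

S ⇒ Aa ⇒ bba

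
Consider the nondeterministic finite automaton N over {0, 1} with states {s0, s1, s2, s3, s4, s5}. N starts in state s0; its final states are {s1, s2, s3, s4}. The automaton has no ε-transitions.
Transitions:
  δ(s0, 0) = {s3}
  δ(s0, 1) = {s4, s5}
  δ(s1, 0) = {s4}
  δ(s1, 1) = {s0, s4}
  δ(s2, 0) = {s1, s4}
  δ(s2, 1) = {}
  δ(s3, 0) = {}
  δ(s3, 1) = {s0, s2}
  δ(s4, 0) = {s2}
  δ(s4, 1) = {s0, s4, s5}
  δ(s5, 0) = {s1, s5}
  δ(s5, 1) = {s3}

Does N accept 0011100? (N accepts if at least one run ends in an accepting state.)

Start: {s0}
read 0: {s3}
read 0: {}
The reachable set is empty and stays empty for the remaining 5 symbols.
Reachable ∩ accepting = {} — empty.

rejected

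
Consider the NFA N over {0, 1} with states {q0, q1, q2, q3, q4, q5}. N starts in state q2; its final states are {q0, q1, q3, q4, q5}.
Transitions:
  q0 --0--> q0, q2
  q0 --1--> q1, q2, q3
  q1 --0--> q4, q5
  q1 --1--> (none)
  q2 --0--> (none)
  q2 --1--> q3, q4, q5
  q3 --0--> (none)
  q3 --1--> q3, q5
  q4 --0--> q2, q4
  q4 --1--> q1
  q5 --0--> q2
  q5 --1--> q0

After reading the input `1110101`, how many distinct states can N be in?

6

Start: {q2}
read 1: {q3, q4, q5}
read 1: {q0, q1, q3, q5}
read 1: {q0, q1, q2, q3, q5}
read 0: {q0, q2, q4, q5}
read 1: {q0, q1, q2, q3, q4, q5}
read 0: {q0, q2, q4, q5}
read 1: {q0, q1, q2, q3, q4, q5}
Final reachable set {q0, q1, q2, q3, q4, q5} has 6 states.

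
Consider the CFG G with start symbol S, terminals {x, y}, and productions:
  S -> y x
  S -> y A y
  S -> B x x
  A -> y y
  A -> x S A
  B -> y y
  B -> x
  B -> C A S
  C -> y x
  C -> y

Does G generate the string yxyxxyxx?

no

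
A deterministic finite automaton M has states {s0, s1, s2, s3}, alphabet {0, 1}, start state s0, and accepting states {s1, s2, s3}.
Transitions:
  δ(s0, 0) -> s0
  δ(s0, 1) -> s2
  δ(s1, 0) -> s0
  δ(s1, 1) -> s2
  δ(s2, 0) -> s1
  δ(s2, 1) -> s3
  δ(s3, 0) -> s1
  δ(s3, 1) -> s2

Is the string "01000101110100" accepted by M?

rejected

s0 --0--> s0
s0 --1--> s2
s2 --0--> s1
s1 --0--> s0
s0 --0--> s0
s0 --1--> s2
s2 --0--> s1
s1 --1--> s2
s2 --1--> s3
s3 --1--> s2
s2 --0--> s1
s1 --1--> s2
s2 --0--> s1
s1 --0--> s0
End in state s0, which is not an accepting state.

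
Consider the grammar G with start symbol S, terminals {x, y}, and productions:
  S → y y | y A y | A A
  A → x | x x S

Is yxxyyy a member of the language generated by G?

S ⇒ yAy ⇒ yxxSy ⇒ yxxyyy

yes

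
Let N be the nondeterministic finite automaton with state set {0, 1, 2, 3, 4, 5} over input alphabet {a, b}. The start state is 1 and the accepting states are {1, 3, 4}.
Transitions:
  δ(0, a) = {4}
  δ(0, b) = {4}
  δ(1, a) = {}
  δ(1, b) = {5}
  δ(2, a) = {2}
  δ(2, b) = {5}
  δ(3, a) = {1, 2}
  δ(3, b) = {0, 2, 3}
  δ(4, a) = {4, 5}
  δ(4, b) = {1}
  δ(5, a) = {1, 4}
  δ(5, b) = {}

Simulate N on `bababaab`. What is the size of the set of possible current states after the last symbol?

1

Start: {1}
read b: {5}
read a: {1, 4}
read b: {1, 5}
read a: {1, 4}
read b: {1, 5}
read a: {1, 4}
read a: {4, 5}
read b: {1}
Final reachable set {1} has 1 state.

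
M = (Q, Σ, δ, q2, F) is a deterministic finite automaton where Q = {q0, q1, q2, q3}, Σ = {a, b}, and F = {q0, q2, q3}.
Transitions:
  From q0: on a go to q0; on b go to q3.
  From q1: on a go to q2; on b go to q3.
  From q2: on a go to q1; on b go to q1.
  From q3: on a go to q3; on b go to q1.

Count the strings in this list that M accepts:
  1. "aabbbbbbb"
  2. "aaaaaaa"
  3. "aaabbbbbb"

"aabbbbbbb": rejected
"aaaaaaa": rejected
"aaabbbbbb": rejected

0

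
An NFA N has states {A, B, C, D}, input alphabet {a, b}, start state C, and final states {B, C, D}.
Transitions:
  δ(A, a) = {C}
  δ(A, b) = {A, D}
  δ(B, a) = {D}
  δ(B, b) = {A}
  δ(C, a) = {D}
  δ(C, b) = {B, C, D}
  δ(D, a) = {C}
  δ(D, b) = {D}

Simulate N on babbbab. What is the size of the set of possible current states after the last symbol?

3

Start: {C}
read b: {B, C, D}
read a: {C, D}
read b: {B, C, D}
read b: {A, B, C, D}
read b: {A, B, C, D}
read a: {C, D}
read b: {B, C, D}
Final reachable set {B, C, D} has 3 states.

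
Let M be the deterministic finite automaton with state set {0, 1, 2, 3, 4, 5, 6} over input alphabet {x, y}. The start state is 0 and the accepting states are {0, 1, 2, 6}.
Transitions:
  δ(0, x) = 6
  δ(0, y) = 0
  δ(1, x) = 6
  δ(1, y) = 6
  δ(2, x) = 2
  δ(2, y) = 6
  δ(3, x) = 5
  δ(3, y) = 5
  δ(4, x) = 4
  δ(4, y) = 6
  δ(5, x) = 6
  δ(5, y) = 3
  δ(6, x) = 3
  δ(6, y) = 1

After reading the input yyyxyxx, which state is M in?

0 --y--> 0
0 --y--> 0
0 --y--> 0
0 --x--> 6
6 --y--> 1
1 --x--> 6
6 --x--> 3

3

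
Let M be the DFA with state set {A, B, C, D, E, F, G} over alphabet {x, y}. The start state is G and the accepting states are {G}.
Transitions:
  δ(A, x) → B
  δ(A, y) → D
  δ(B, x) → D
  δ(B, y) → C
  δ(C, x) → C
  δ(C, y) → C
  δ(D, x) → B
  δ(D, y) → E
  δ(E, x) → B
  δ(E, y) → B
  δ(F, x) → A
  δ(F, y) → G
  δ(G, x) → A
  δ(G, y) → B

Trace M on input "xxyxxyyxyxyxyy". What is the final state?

C

G --x--> A
A --x--> B
B --y--> C
C --x--> C
C --x--> C
C --y--> C
C --y--> C
C --x--> C
C --y--> C
C --x--> C
C --y--> C
C --x--> C
C --y--> C
C --y--> C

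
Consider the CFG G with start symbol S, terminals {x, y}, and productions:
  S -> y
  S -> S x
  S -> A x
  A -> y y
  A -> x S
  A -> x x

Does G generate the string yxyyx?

no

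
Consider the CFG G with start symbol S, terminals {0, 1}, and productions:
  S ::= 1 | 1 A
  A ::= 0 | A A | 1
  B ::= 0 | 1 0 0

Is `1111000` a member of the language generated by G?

S ⇒ 1A ⇒ 1AA ⇒ 11A ⇒ 11AA ⇒ 11AAA ⇒ 11AAAA ⇒ 11AAAAA ⇒ 111AAAA ⇒ 1111AAA ⇒ 11110AA ⇒ 111100A ⇒ 1111000

yes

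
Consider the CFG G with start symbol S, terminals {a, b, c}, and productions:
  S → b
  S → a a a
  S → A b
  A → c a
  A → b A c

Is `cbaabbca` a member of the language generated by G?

no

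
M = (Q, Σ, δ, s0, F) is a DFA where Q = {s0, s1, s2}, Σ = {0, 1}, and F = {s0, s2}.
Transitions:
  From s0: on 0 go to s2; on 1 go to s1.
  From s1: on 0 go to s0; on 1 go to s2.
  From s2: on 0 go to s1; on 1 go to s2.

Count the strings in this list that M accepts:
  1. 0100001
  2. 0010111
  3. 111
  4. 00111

0100001: accepted
0010111: accepted
111: accepted
00111: accepted

4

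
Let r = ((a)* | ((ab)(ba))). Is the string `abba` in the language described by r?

yes

The right alternative ((ab)(ba)) matches abba.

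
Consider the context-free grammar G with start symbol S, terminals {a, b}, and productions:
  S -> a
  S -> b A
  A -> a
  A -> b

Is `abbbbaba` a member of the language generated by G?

no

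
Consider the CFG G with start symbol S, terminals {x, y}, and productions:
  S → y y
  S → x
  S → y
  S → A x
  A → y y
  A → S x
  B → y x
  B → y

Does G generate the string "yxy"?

no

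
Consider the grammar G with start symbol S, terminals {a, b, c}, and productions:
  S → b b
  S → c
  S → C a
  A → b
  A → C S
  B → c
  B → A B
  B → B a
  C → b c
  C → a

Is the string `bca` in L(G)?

S ⇒ Ca ⇒ bca

yes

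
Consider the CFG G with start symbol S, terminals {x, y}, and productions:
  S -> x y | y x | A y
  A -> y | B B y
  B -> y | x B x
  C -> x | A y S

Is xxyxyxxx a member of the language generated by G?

no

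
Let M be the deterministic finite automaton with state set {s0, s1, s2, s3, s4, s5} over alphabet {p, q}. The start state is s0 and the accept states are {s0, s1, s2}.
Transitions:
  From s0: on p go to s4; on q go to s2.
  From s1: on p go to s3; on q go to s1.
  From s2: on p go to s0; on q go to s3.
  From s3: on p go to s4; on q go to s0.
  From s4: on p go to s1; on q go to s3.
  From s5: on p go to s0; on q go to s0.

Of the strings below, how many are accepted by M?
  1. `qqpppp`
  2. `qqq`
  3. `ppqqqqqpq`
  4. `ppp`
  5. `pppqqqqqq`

2

`qqpppp`: rejected
`qqq`: accepted
`ppqqqqqpq`: accepted
`ppp`: rejected
`pppqqqqqq`: rejected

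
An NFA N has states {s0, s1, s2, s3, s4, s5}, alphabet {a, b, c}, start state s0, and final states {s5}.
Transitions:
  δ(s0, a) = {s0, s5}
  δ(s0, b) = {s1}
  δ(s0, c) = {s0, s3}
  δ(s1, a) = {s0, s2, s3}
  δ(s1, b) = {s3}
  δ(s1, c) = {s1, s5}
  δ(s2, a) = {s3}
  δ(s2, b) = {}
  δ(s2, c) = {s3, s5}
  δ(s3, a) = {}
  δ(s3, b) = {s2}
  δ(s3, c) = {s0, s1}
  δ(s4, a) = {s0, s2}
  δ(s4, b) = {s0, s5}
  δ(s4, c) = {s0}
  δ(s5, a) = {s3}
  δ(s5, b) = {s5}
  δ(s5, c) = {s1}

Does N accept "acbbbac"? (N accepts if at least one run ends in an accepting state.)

rejected

Start: {s0}
read a: {s0, s5}
read c: {s0, s1, s3}
read b: {s1, s2, s3}
read b: {s2, s3}
read b: {s2}
read a: {s3}
read c: {s0, s1}
Reachable ∩ accepting = {} — empty.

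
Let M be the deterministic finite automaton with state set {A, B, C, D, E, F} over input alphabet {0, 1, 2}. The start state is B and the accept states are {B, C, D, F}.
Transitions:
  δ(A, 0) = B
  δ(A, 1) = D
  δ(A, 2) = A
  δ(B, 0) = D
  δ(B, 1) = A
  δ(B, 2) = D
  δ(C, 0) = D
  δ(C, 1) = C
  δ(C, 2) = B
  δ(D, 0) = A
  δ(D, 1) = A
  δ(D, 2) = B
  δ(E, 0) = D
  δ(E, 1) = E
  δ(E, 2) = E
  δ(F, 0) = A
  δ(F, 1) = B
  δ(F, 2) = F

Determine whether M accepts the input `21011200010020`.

accepted

B --2--> D
D --1--> A
A --0--> B
B --1--> A
A --1--> D
D --2--> B
B --0--> D
D --0--> A
A --0--> B
B --1--> A
A --0--> B
B --0--> D
D --2--> B
B --0--> D
End in state D, which is an accepting state.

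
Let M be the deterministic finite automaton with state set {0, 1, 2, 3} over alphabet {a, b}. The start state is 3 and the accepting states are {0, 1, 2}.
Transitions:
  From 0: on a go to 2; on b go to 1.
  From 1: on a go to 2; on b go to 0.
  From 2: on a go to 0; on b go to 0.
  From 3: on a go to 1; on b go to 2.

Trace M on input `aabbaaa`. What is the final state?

3 --a--> 1
1 --a--> 2
2 --b--> 0
0 --b--> 1
1 --a--> 2
2 --a--> 0
0 --a--> 2

2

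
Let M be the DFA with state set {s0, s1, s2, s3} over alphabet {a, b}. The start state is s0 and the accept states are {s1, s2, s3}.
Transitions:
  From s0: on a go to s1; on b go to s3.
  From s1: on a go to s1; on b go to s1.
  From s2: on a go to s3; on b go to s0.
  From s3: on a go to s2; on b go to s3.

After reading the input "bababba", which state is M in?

s0 --b--> s3
s3 --a--> s2
s2 --b--> s0
s0 --a--> s1
s1 --b--> s1
s1 --b--> s1
s1 --a--> s1

s1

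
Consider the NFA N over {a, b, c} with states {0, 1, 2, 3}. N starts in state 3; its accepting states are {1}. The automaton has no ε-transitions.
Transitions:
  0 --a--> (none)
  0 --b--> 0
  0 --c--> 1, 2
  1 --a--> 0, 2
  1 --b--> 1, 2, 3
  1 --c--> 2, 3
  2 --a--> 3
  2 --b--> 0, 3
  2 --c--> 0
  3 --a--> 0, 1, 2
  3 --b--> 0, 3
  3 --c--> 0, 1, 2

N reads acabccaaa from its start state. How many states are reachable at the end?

Start: {3}
read a: {0, 1, 2}
read c: {0, 1, 2, 3}
read a: {0, 1, 2, 3}
read b: {0, 1, 2, 3}
read c: {0, 1, 2, 3}
read c: {0, 1, 2, 3}
read a: {0, 1, 2, 3}
read a: {0, 1, 2, 3}
read a: {0, 1, 2, 3}
Final reachable set {0, 1, 2, 3} has 4 states.

4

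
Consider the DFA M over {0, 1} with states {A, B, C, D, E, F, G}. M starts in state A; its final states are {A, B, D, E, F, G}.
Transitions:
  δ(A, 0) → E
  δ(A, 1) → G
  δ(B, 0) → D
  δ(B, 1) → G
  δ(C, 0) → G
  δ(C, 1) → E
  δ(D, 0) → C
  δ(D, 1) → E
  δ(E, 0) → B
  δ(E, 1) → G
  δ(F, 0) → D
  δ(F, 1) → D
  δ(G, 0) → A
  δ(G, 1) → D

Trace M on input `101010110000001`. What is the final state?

E

A --1--> G
G --0--> A
A --1--> G
G --0--> A
A --1--> G
G --0--> A
A --1--> G
G --1--> D
D --0--> C
C --0--> G
G --0--> A
A --0--> E
E --0--> B
B --0--> D
D --1--> E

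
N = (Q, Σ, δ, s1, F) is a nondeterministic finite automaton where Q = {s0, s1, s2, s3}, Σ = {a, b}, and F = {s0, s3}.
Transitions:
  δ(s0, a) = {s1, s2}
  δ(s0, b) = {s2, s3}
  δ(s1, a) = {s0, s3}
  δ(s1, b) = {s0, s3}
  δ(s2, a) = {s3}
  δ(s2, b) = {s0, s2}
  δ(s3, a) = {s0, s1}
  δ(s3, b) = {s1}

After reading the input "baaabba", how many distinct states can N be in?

4

Start: {s1}
read b: {s0, s3}
read a: {s0, s1, s2}
read a: {s0, s1, s2, s3}
read a: {s0, s1, s2, s3}
read b: {s0, s1, s2, s3}
read b: {s0, s1, s2, s3}
read a: {s0, s1, s2, s3}
Final reachable set {s0, s1, s2, s3} has 4 states.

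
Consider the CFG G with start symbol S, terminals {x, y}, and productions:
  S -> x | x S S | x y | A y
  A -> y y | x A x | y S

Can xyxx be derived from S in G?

no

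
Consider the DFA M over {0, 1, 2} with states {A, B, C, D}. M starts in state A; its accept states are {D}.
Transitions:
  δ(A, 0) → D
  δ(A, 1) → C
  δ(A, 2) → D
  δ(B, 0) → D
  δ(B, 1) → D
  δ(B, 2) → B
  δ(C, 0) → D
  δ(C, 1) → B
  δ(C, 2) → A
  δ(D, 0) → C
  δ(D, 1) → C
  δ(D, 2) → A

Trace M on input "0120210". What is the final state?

D

A --0--> D
D --1--> C
C --2--> A
A --0--> D
D --2--> A
A --1--> C
C --0--> D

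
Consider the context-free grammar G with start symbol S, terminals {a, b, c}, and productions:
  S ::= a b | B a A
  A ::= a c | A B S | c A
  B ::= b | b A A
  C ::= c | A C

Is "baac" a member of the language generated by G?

S ⇒ BaA ⇒ baA ⇒ baac

yes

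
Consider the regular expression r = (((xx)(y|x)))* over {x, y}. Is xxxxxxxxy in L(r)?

Split into 3 pieces xxx · xxx · xxy; each matches ((xx)(y|x)).

yes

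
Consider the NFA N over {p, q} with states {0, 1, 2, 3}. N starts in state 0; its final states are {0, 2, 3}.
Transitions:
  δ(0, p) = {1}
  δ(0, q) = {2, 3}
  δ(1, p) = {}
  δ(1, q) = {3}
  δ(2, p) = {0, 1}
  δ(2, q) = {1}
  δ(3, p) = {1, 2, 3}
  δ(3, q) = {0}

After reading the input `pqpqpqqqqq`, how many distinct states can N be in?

Start: {0}
read p: {1}
read q: {3}
read p: {1, 2, 3}
read q: {0, 1, 3}
read p: {1, 2, 3}
read q: {0, 1, 3}
read q: {0, 2, 3}
read q: {0, 1, 2, 3}
read q: {0, 1, 2, 3}
read q: {0, 1, 2, 3}
Final reachable set {0, 1, 2, 3} has 4 states.

4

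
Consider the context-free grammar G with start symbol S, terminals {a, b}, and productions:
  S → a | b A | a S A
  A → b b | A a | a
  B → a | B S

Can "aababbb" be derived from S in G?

no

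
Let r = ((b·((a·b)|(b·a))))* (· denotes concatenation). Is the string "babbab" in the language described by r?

Split into 2 pieces bab · bab; each matches (b·((a·b)|(b·a))).

yes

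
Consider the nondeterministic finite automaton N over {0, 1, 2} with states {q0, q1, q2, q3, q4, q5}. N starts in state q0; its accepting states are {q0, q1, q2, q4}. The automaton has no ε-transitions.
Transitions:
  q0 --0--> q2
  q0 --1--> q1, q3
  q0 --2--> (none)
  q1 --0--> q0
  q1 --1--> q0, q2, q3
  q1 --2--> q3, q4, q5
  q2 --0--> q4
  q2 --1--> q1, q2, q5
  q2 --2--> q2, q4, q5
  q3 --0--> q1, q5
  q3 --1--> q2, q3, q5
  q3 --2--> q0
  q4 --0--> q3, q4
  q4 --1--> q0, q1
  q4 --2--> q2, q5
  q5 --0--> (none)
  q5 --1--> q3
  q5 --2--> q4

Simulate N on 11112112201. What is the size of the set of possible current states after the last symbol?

5

Start: {q0}
read 1: {q1, q3}
read 1: {q0, q2, q3, q5}
read 1: {q1, q2, q3, q5}
read 1: {q0, q1, q2, q3, q5}
read 2: {q0, q2, q3, q4, q5}
read 1: {q0, q1, q2, q3, q5}
read 1: {q0, q1, q2, q3, q5}
read 2: {q0, q2, q3, q4, q5}
read 2: {q0, q2, q4, q5}
read 0: {q2, q3, q4}
read 1: {q0, q1, q2, q3, q5}
Final reachable set {q0, q1, q2, q3, q5} has 5 states.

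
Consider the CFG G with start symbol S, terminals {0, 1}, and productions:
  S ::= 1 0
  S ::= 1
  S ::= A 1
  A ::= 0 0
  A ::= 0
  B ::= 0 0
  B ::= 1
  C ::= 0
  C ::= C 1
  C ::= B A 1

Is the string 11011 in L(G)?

no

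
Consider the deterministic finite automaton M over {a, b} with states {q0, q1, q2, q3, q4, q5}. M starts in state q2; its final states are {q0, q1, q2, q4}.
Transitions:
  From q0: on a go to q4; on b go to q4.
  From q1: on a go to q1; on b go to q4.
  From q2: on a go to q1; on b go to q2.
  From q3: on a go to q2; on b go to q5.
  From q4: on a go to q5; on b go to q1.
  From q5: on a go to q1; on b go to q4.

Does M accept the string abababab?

accepted

q2 --a--> q1
q1 --b--> q4
q4 --a--> q5
q5 --b--> q4
q4 --a--> q5
q5 --b--> q4
q4 --a--> q5
q5 --b--> q4
End in state q4, which is an accepting state.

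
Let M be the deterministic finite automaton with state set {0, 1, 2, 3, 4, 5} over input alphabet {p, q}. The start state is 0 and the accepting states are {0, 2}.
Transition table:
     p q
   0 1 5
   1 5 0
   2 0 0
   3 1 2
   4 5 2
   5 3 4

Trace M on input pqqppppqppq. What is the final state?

0

0 --p--> 1
1 --q--> 0
0 --q--> 5
5 --p--> 3
3 --p--> 1
1 --p--> 5
5 --p--> 3
3 --q--> 2
2 --p--> 0
0 --p--> 1
1 --q--> 0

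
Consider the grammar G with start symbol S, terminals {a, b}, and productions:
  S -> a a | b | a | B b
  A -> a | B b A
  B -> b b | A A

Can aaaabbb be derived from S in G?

no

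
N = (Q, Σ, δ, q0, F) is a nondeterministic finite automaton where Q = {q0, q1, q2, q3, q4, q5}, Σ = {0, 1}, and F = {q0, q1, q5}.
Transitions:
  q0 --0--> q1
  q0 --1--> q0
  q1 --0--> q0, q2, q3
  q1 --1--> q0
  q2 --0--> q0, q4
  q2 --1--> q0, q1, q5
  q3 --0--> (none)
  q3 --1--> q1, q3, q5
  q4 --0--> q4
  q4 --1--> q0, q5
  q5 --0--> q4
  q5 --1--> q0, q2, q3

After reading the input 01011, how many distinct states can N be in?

1

Start: {q0}
read 0: {q1}
read 1: {q0}
read 0: {q1}
read 1: {q0}
read 1: {q0}
Final reachable set {q0} has 1 state.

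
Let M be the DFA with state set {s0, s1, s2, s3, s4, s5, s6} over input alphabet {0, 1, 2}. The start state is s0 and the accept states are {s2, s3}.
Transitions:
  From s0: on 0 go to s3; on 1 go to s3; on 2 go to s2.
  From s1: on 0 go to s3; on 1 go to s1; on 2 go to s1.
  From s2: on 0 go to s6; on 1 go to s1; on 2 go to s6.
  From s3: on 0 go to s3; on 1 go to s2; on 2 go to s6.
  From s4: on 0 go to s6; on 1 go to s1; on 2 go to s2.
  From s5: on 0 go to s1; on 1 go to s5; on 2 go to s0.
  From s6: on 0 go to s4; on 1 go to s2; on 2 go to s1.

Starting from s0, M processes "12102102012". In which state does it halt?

s0 --1--> s3
s3 --2--> s6
s6 --1--> s2
s2 --0--> s6
s6 --2--> s1
s1 --1--> s1
s1 --0--> s3
s3 --2--> s6
s6 --0--> s4
s4 --1--> s1
s1 --2--> s1

s1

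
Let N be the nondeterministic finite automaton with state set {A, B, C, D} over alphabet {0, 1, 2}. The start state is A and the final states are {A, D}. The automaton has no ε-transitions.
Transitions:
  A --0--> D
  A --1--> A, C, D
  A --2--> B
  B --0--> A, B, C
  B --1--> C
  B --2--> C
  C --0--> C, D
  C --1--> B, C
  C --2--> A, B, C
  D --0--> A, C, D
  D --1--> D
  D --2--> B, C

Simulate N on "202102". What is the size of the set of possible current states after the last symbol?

3

Start: {A}
read 2: {B}
read 0: {A, B, C}
read 2: {A, B, C}
read 1: {A, B, C, D}
read 0: {A, B, C, D}
read 2: {A, B, C}
Final reachable set {A, B, C} has 3 states.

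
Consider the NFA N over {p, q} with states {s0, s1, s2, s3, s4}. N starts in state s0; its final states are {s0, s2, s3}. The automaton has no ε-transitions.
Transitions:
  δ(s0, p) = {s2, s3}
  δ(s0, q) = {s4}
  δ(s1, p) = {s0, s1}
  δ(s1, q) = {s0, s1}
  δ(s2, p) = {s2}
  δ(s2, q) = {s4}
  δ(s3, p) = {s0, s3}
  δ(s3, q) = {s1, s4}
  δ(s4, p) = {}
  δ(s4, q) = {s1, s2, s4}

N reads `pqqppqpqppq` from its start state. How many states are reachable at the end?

3

Start: {s0}
read p: {s2, s3}
read q: {s1, s4}
read q: {s0, s1, s2, s4}
read p: {s0, s1, s2, s3}
read p: {s0, s1, s2, s3}
read q: {s0, s1, s4}
read p: {s0, s1, s2, s3}
read q: {s0, s1, s4}
read p: {s0, s1, s2, s3}
read p: {s0, s1, s2, s3}
read q: {s0, s1, s4}
Final reachable set {s0, s1, s4} has 3 states.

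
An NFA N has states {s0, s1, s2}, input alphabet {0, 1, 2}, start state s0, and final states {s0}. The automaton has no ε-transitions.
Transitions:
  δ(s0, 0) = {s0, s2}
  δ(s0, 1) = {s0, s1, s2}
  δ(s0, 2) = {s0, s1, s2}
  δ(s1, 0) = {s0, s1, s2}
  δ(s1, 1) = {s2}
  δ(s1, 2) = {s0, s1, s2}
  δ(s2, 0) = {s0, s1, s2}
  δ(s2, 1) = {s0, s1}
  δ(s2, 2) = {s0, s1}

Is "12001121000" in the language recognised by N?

accepted

Start: {s0}
read 1: {s0, s1, s2}
read 2: {s0, s1, s2}
read 0: {s0, s1, s2}
read 0: {s0, s1, s2}
read 1: {s0, s1, s2}
read 1: {s0, s1, s2}
read 2: {s0, s1, s2}
read 1: {s0, s1, s2}
read 0: {s0, s1, s2}
read 0: {s0, s1, s2}
read 0: {s0, s1, s2}
Reachable ∩ accepting = {s0} — nonempty.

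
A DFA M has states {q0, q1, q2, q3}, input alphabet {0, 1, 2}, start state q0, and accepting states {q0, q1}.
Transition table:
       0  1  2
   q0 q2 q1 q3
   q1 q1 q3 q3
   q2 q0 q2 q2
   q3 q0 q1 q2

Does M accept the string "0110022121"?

q0 --0--> q2
q2 --1--> q2
q2 --1--> q2
q2 --0--> q0
q0 --0--> q2
q2 --2--> q2
q2 --2--> q2
q2 --1--> q2
q2 --2--> q2
q2 --1--> q2
End in state q2, which is not an accepting state.

rejected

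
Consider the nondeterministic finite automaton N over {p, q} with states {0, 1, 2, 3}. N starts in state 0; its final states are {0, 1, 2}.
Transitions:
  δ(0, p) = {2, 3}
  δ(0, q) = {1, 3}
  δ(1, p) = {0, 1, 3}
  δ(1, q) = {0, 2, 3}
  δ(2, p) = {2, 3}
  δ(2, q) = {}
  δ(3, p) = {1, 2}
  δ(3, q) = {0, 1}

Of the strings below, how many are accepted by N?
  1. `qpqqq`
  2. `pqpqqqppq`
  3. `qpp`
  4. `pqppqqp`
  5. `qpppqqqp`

`qpqqq`: accepted
`pqpqqqppq`: accepted
`qpp`: accepted
`pqppqqp`: accepted
`qpppqqqp`: accepted

5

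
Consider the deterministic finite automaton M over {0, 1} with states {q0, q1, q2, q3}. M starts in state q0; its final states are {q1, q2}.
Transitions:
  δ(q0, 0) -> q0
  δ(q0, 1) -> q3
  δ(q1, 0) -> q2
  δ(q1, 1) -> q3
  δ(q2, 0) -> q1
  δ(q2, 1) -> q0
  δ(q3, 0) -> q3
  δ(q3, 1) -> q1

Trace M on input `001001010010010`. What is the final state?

q0 --0--> q0
q0 --0--> q0
q0 --1--> q3
q3 --0--> q3
q3 --0--> q3
q3 --1--> q1
q1 --0--> q2
q2 --1--> q0
q0 --0--> q0
q0 --0--> q0
q0 --1--> q3
q3 --0--> q3
q3 --0--> q3
q3 --1--> q1
q1 --0--> q2

q2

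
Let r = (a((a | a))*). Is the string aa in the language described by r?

yes

Split as a·a: a matches a and ((a|a))* matches a.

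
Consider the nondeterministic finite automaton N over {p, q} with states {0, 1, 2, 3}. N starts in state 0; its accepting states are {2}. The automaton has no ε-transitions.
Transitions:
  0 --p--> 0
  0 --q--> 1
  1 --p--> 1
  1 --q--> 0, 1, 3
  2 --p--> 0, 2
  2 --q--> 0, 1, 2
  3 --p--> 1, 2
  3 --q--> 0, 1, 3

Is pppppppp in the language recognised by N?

Start: {0}
read p: {0}
read p: {0}
read p: {0}
read p: {0}
read p: {0}
read p: {0}
read p: {0}
read p: {0}
Reachable ∩ accepting = {} — empty.

rejected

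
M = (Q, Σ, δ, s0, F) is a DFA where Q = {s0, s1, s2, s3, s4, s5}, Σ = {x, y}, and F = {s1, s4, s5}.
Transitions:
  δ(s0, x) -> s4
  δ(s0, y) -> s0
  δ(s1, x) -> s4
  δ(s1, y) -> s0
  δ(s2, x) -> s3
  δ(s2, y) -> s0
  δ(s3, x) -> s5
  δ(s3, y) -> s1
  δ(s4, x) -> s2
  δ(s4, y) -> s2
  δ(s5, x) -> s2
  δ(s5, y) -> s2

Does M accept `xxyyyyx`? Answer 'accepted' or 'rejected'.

s0 --x--> s4
s4 --x--> s2
s2 --y--> s0
s0 --y--> s0
s0 --y--> s0
s0 --y--> s0
s0 --x--> s4
End in state s4, which is an accepting state.

accepted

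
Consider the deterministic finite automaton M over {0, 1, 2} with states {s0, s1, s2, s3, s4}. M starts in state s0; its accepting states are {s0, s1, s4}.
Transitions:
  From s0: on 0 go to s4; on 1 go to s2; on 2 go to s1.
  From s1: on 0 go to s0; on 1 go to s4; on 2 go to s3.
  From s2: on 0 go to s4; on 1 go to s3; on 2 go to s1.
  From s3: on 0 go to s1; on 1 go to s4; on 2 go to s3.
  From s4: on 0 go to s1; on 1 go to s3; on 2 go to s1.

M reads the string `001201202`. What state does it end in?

s1

s0 --0--> s4
s4 --0--> s1
s1 --1--> s4
s4 --2--> s1
s1 --0--> s0
s0 --1--> s2
s2 --2--> s1
s1 --0--> s0
s0 --2--> s1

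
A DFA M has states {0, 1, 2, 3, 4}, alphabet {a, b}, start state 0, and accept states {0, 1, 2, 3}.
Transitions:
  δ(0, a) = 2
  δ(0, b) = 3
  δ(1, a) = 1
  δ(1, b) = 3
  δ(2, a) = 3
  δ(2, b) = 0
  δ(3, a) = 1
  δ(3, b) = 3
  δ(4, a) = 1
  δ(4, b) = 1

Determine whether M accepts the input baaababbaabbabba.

0 --b--> 3
3 --a--> 1
1 --a--> 1
1 --a--> 1
1 --b--> 3
3 --a--> 1
1 --b--> 3
3 --b--> 3
3 --a--> 1
1 --a--> 1
1 --b--> 3
3 --b--> 3
3 --a--> 1
1 --b--> 3
3 --b--> 3
3 --a--> 1
End in state 1, which is an accepting state.

accepted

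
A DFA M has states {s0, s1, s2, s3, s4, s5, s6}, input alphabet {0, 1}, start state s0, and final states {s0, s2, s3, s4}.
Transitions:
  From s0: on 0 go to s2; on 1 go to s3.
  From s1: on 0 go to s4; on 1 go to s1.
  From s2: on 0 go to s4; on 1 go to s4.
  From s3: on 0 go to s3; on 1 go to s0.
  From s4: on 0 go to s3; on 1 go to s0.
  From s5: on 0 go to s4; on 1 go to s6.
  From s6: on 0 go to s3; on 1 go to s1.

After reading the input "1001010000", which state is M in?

s0 --1--> s3
s3 --0--> s3
s3 --0--> s3
s3 --1--> s0
s0 --0--> s2
s2 --1--> s4
s4 --0--> s3
s3 --0--> s3
s3 --0--> s3
s3 --0--> s3

s3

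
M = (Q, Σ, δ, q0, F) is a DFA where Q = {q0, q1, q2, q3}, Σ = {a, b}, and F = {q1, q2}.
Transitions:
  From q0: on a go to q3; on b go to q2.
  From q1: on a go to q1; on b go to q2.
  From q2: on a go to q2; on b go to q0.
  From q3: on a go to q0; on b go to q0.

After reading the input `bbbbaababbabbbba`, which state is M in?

q0 --b--> q2
q2 --b--> q0
q0 --b--> q2
q2 --b--> q0
q0 --a--> q3
q3 --a--> q0
q0 --b--> q2
q2 --a--> q2
q2 --b--> q0
q0 --b--> q2
q2 --a--> q2
q2 --b--> q0
q0 --b--> q2
q2 --b--> q0
q0 --b--> q2
q2 --a--> q2

q2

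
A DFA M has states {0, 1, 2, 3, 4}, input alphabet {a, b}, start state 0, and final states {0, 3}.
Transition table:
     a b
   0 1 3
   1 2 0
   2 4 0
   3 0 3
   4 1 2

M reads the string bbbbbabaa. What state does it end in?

1

0 --b--> 3
3 --b--> 3
3 --b--> 3
3 --b--> 3
3 --b--> 3
3 --a--> 0
0 --b--> 3
3 --a--> 0
0 --a--> 1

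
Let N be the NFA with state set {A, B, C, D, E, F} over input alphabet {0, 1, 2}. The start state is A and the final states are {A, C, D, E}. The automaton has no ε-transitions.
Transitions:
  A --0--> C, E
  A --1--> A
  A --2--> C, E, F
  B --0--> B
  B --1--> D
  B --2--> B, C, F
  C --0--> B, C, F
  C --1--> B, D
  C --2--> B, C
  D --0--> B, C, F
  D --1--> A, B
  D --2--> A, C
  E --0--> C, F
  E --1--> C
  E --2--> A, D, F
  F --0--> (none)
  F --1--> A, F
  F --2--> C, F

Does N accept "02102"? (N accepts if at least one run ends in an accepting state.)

accepted

Start: {A}
read 0: {C, E}
read 2: {A, B, C, D, F}
read 1: {A, B, D, F}
read 0: {B, C, E, F}
read 2: {A, B, C, D, F}
Reachable ∩ accepting = {A, C, D} — nonempty.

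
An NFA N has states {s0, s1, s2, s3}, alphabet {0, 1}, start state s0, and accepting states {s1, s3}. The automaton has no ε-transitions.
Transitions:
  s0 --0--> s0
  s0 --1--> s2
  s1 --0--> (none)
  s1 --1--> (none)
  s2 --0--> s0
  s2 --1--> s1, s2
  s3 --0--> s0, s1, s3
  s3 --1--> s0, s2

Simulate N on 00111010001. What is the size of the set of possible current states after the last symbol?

1

Start: {s0}
read 0: {s0}
read 0: {s0}
read 1: {s2}
read 1: {s1, s2}
read 1: {s1, s2}
read 0: {s0}
read 1: {s2}
read 0: {s0}
read 0: {s0}
read 0: {s0}
read 1: {s2}
Final reachable set {s2} has 1 state.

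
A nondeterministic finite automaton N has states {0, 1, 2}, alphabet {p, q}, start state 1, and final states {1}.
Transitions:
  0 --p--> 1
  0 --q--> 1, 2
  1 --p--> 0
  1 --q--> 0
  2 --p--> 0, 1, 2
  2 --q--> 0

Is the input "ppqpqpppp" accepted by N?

Start: {1}
read p: {0}
read p: {1}
read q: {0}
read p: {1}
read q: {0}
read p: {1}
read p: {0}
read p: {1}
read p: {0}
Reachable ∩ accepting = {} — empty.

rejected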